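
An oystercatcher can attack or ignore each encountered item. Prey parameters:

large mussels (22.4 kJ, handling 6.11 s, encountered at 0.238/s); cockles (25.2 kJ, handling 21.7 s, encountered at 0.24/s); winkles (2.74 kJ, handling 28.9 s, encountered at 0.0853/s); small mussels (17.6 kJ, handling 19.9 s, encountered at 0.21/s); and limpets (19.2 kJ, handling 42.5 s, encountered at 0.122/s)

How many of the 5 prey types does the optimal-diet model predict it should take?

E/h in descending order: large mussels 3.67, cockles 1.16, small mussels 0.884, limpets 0.452, winkles 0.0948 kJ/s. The optimal diet is the largest prefix of this list for which every included type satisfies E_i/h_i > R on the types above it.
Rate on top 1: 2.172. cockles: 1.16 < 2.172 → exclude; stop.
Optimal diet: large mussels — 1 of 5 types.

1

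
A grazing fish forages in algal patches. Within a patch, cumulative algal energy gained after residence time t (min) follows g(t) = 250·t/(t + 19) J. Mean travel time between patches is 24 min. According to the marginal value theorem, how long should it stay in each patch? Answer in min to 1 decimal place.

Maximise g(t)/(T+t): set derivative to zero → g'(t)(T+t) = g(t).
g'(t) = 250·19/(t + 19)². Setting 250·19/(t+19)² = 250t/[(t+19)(24+t)] gives 19(24+t) = t(t+19), so t² = 19×24 = 456.
t* = √456 = 21.35 min.

21.4 min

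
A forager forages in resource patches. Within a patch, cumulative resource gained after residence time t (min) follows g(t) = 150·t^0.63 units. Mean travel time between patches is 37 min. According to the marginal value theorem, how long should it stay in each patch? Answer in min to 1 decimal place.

63.0 min

By the marginal value theorem, leave when the instantaneous gain rate g'(t) equals the habitat-wide average g(t)/(T + t).
g'(t) = 0.63·150·t^-0.37. Setting 0.63·150·t^-0.37 = 150·t^0.63/(37+t) gives 0.63(37+t) = t, so 0.37·t = 0.63×37.
t* = 0.63×37/0.37 = 63 min.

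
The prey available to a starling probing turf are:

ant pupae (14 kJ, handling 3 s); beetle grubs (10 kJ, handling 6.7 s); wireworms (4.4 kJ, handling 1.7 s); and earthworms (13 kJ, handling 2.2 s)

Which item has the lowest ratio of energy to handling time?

Profitability E/h (kJ/s): ant pupae = 14/3 = 4.67, beetle grubs = 10/6.7 = 1.49, wireworms = 4.4/1.7 = 2.59, earthworms = 13/2.2 = 5.91.
Ranked: earthworms > ant pupae > wireworms > beetle grubs.

beetle grubs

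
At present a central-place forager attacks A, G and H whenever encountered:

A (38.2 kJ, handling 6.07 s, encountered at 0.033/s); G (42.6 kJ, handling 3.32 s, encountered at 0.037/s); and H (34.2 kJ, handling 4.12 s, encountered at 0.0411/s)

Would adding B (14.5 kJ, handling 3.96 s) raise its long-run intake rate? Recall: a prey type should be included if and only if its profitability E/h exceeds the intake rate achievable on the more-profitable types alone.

Yes

Intake rate on the current diet: R = (0.033×38.2 + 0.037×42.6 + 0.0411×34.2) / (1 + 0.033×6.07 + 0.037×3.32 + 0.0411×4.12) = 4.242/1.492 = 2.843 kJ/s.
B: E/h = 14.5/3.96 = 3.662 kJ/s.
Since 3.662 > R, including B increases the long-run rate.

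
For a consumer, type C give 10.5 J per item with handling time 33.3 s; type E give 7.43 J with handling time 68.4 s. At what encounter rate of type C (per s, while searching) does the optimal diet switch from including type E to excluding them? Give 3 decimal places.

The zero-one rule: include type E iff E₂/h₂ > λE₁/(1+λh₁). Equality gives the switch point.
λE₁h₂ = E₂ + λE₂h₁ ⇒ λ = E₂/(E₁h₂ − E₂h₁) = 7.43/(718.2 − 247.4) = 0.01578 per s.

0.016 per s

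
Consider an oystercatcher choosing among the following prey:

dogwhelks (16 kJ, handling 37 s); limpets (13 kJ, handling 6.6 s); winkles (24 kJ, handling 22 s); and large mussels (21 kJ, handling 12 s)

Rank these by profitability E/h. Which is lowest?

dogwhelks

In descending order of E/h:
limpets: 13/6.6 = 1.97 kJ/s
large mussels: 21/12 = 1.75 kJ/s
winkles: 24/22 = 1.09 kJ/s
dogwhelks: 16/37 = 0.432 kJ/s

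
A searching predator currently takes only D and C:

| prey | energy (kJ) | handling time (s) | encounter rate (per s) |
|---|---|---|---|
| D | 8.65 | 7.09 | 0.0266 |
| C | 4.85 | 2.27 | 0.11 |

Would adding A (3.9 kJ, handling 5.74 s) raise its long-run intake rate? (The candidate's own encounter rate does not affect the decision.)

Yes

On D and C alone, R = ΣλE/(1+Σλh) = 0.7636/1.438 = 0.5309 kJ/s.
A: E/h = 3.9/5.74 = 0.6794 kJ/s.
Since 0.6794 > R, including A increases the long-run rate.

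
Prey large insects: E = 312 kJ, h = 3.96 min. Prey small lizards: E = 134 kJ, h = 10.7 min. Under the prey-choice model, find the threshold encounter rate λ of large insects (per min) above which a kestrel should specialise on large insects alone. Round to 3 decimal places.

At the threshold, the rate on large insects alone equals the profitability of small lizards: λ·312/(1 + λ·3.96) = 134/10.7 = 12.52.
Rearranging, λ(312 − 12.52×3.96) = 12.52, so λ = 12.52/262.4 = 0.04772 per min.

0.048 per min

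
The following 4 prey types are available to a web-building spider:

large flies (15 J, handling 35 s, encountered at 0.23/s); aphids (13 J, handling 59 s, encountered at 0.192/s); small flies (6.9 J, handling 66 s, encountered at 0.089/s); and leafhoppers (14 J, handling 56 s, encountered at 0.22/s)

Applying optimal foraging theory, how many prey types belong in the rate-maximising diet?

1

Profitabilities (E/h, J/s): large flies 0.429, leafhoppers 0.25, aphids 0.22, small flies 0.105. Add prey in this order while the next type's profitability exceeds the intake rate on those already taken.
Rate on top 1: 0.3812. leafhoppers: 0.25 < 0.3812 → exclude; stop.
Optimal diet: large flies — 1 of 4 types.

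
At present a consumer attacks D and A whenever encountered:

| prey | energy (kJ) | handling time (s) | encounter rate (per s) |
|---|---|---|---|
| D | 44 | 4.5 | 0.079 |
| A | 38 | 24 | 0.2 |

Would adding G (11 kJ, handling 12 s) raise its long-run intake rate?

Current rate: (0.079×44 + 0.2×38)/(1 + 0.079×4.5 + 0.2×24) = 1.799 kJ/s.
G: E/h = 11/12 = 0.9167 kJ/s.
0.9167 < 1.799, so adding G would lower the average — exclude it.

No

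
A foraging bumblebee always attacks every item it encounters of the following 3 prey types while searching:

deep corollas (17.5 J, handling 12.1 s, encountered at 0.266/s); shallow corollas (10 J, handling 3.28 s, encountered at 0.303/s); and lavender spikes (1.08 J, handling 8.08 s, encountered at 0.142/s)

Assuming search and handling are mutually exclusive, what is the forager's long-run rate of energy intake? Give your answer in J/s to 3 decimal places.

R = (0.266×17.5 + 0.303×10 + 0.142×1.08) / (1 + 0.266×12.1 + 0.303×3.28 + 0.142×8.08) = 7.838/6.36 = 1.232 J/s.

1.232 J/s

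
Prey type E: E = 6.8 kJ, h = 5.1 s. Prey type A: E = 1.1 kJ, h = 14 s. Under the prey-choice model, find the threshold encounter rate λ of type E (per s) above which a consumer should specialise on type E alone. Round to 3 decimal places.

The zero-one rule: include type A iff E₂/h₂ > λE₁/(1+λh₁). Equality gives the switch point.
λE₁h₂ = E₂ + λE₂h₁ ⇒ λ = E₂/(E₁h₂ − E₂h₁) = 1.1/(95.2 − 5.61) = 0.01228 per s.

0.012 per s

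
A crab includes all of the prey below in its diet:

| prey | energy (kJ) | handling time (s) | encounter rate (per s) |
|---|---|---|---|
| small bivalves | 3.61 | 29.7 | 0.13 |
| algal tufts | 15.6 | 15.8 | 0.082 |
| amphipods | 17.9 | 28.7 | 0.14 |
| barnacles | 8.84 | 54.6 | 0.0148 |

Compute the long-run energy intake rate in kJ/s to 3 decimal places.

Energy encountered per unit search time: 0.13×3.61 + 0.082×15.6 + 0.14×17.9 + 0.0148×8.84 = 4.385 kJ/s.
Handling time per unit search time: 0.13×29.7 + 0.082×15.8 + 0.14×28.7 + 0.0148×54.6 = 9.983.
Rate = 4.385/(1 + 9.983) = 0.3993 kJ/s.

0.399 kJ/s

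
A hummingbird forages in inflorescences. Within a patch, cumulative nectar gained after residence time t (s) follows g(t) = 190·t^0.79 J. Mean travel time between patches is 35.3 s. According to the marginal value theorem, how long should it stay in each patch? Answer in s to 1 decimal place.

By the marginal value theorem, leave when the instantaneous gain rate g'(t) equals the habitat-wide average g(t)/(T + t).
g'(t) = 0.79·190·t^-0.21. Setting 0.79·190·t^-0.21 = 190·t^0.79/(35.3+t) gives 0.79(35.3+t) = t, so 0.21·t = 0.79×35.3.
t* = 0.79×35.3/0.21 = 132.8 s.

132.8 s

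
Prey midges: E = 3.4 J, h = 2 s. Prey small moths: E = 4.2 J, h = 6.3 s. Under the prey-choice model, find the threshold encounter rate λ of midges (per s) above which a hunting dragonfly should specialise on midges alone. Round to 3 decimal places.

The zero-one rule: include small moths iff E₂/h₂ > λE₁/(1+λh₁). Equality gives the switch point.
λE₁h₂ = E₂ + λE₂h₁ ⇒ λ = E₂/(E₁h₂ − E₂h₁) = 4.2/(21.42 − 8.4) = 0.3226 per s.

0.323 per s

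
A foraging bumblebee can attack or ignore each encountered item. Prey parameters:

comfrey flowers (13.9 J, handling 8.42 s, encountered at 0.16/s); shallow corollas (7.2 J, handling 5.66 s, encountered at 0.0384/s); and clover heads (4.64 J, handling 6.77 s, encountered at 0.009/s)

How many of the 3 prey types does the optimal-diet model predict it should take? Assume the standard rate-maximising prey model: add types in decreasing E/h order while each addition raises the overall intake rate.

2

Rank by E/h (J/s): comfrey flowers 1.65, shallow corollas 1.27, clover heads 0.685. Include each in turn until the next type's E/h falls below the running intake rate.
Rate on top 1: 0.9475. shallow corollas: 1.27 > 0.9475 → include.
Rate on top 2: 0.975. clover heads: 0.685 < 0.975 → exclude; stop.
Optimal diet: comfrey flowers, shallow corollas — 2 of 3 types.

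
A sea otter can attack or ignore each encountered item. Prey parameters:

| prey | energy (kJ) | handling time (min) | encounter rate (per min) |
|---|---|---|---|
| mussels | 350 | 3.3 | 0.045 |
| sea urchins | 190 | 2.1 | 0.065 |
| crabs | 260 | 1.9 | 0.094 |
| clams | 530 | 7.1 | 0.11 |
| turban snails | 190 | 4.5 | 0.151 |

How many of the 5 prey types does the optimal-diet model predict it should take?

Rank by E/h (kJ/min): crabs 137, mussels 106, sea urchins 90.5, clams 74.6, turban snails 42.2. Include each in turn until the next type's E/h falls below the running intake rate.
Rate on top 1: 20.74. mussels: 106 > 20.74 → include.
Rate on top 2: 30.28. sea urchins: 90.5 > 30.28 → include.
Rate on top 3: 35.9. clams: 74.6 > 35.9 → include.
Rate on top 4: 49.38. turban snails: 42.2 < 49.38 → exclude; stop.
Optimal diet: crabs, mussels, sea urchins, clams — 4 of 5 types.

4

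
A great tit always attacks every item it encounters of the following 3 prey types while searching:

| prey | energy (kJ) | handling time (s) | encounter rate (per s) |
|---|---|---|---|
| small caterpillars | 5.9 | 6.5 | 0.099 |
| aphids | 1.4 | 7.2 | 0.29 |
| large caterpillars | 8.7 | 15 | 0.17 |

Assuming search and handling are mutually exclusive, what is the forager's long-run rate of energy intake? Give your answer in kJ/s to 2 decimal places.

0.39 kJ/s

Energy encountered per unit search time: 0.099×5.9 + 0.29×1.4 + 0.17×8.7 = 2.469 kJ/s.
Handling time per unit search time: 0.099×6.5 + 0.29×7.2 + 0.17×15 = 5.282.
Rate = 2.469/(1 + 5.282) = 0.3931 kJ/s.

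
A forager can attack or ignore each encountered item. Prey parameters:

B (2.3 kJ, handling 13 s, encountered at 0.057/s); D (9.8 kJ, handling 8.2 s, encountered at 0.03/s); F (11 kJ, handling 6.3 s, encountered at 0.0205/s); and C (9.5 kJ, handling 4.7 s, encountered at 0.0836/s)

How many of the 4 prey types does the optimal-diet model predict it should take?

3

E/h in descending order: C 2.02, F 1.75, D 1.2, B 0.177 kJ/s. The optimal diet is the largest prefix of this list for which every included type satisfies E_i/h_i > R on the types above it.
Rate on top 1: 0.5702. F: 1.75 > 0.5702 → include.
Rate on top 2: 0.6699. D: 1.2 > 0.6699 → include.
Rate on top 3: 0.743. B: 0.177 < 0.743 → exclude; stop.
Optimal diet: C, F, D — 3 of 4 types.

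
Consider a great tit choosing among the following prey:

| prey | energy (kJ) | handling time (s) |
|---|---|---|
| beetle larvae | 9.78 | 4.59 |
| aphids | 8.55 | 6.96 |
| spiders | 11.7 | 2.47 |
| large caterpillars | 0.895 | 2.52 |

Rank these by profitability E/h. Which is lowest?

large caterpillars

In descending order of E/h:
spiders: 11.7/2.47 = 4.74 kJ/s
beetle larvae: 9.78/4.59 = 2.13 kJ/s
aphids: 8.55/6.96 = 1.23 kJ/s
large caterpillars: 0.895/2.52 = 0.355 kJ/s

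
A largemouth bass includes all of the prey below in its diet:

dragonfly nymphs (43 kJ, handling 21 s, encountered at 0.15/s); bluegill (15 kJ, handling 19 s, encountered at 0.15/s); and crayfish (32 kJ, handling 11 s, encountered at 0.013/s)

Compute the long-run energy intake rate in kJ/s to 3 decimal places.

1.276 kJ/s

R = (0.15×43 + 0.15×15 + 0.013×32) / (1 + 0.15×21 + 0.15×19 + 0.013×11) = 9.116/7.143 = 1.276 kJ/s.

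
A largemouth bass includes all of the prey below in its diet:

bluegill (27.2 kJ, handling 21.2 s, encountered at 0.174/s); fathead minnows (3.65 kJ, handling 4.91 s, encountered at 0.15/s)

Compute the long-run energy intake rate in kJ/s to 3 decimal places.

0.973 kJ/s

Energy encountered per unit search time: 0.174×27.2 + 0.15×3.65 = 5.28 kJ/s.
Handling time per unit search time: 0.174×21.2 + 0.15×4.91 = 4.425.
Rate = 5.28/(1 + 4.425) = 0.9733 kJ/s.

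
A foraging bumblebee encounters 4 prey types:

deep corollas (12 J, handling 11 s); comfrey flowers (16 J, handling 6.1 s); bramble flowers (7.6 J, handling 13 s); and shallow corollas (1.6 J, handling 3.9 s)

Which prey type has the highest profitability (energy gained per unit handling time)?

Profitability E/h (J/s): deep corollas = 12/11 = 1.09, comfrey flowers = 16/6.1 = 2.62, bramble flowers = 7.6/13 = 0.585, shallow corollas = 1.6/3.9 = 0.41.
Ranked: comfrey flowers > deep corollas > bramble flowers > shallow corollas.

comfrey flowers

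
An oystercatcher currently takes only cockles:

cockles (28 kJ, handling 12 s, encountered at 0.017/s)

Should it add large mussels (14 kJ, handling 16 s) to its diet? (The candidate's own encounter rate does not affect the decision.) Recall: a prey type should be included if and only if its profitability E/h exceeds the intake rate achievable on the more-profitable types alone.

On cockles alone, R = ΣλE/(1+Σλh) = 0.476/1.204 = 0.3953 kJ/s.
large mussels: E/h = 14/16 = 0.875 kJ/s.
0.875 > 0.3953, so adding large mussels raises the average — include it.

Yes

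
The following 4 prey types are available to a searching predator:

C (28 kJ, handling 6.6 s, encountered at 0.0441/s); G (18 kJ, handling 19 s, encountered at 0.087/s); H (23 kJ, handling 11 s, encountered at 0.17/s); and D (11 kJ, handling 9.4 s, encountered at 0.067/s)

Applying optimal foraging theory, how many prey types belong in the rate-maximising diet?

2

Profitabilities (E/h, kJ/s): C 4.24, H 2.09, D 1.17, G 0.947. Add prey in this order while the next type's profitability exceeds the intake rate on those already taken.
Rate on top 1: 0.9564. H: 2.09 > 0.9564 → include.
Rate on top 2: 1.628. D: 1.17 < 1.628 → exclude; stop.
Optimal diet: C, H — 2 of 4 types.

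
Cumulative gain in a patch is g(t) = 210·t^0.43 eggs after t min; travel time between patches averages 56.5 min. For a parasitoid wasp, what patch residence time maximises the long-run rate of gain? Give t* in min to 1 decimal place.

Optimal t* satisfies g'(t*) = g(t*)/(T + t*).
g'(t) = 0.43·210·t^-0.57. Setting 0.43·210·t^-0.57 = 210·t^0.43/(56.5+t) gives 0.43(56.5+t) = t, so 0.57·t = 0.43×56.5.
t* = 0.43×56.5/0.57 = 42.62 min.

42.6 min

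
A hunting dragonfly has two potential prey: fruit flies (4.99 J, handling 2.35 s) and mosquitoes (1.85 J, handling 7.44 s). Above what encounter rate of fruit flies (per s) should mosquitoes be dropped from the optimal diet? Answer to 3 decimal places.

0.056 per s

The zero-one rule: include mosquitoes iff E₂/h₂ > λE₁/(1+λh₁). Equality gives the switch point.
λE₁h₂ = E₂ + λE₂h₁ ⇒ λ = E₂/(E₁h₂ − E₂h₁) = 1.85/(37.13 − 4.348) = 0.05644 per s.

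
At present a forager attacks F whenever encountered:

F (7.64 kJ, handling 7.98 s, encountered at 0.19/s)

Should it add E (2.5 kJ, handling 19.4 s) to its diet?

No

Current rate: (0.19×7.64)/(1 + 0.19×7.98) = 0.5769 kJ/s.
E: E/h = 2.5/19.4 = 0.1289 kJ/s.
0.1289 < 0.5769, so adding E would lower the average — exclude it.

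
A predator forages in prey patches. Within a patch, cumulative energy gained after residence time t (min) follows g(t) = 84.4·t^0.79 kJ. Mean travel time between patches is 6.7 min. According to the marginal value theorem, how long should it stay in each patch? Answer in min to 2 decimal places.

Optimal t* satisfies g'(t*) = g(t*)/(T + t*).
g'(t) = 0.79·84.4·t^-0.21. Setting 0.79·84.4·t^-0.21 = 84.4·t^0.79/(6.7+t) gives 0.79(6.7+t) = t, so 0.21·t = 0.79×6.7.
t* = 0.79×6.7/0.21 = 25.2 min.

25.20 min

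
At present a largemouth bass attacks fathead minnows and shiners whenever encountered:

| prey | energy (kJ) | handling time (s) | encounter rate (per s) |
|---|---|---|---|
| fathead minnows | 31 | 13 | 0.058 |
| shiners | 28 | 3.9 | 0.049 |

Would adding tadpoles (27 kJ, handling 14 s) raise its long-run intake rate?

Intake rate on the current diet: R = (0.058×31 + 0.049×28) / (1 + 0.058×13 + 0.049×3.9) = 3.17/1.945 = 1.63 kJ/s.
Profitability of tadpoles: 27/14 = 1.929 kJ/s.
Since 1.929 > R, including tadpoles increases the long-run rate.

Yes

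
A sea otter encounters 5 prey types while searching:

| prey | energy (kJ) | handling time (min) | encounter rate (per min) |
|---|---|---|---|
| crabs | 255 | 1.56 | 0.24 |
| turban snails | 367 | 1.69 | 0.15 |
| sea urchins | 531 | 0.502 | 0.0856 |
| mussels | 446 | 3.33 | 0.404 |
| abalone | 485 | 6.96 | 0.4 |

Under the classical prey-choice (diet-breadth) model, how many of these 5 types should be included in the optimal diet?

4

Profitabilities (E/h, kJ/min): sea urchins 1.06e+03, turban snails 217, crabs 163, mussels 134, abalone 69.7. Add prey in this order while the next type's profitability exceeds the intake rate on those already taken.
Rate on top 1: 43.58. turban snails: 217 > 43.58 → include.
Rate on top 2: 77.52. crabs: 163 > 77.52 → include.
Rate on top 3: 96.78. mussels: 134 > 96.78 → include.
Rate on top 4: 113.4. abalone: 69.7 < 113.4 → exclude; stop.
Optimal diet: sea urchins, turban snails, crabs, mussels — 4 of 5 types.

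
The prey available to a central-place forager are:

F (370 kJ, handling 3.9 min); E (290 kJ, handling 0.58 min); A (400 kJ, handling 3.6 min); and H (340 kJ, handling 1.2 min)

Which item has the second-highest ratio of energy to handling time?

Profitability E/h (kJ/min): F = 370/3.9 = 94.9, E = 290/0.58 = 500, A = 400/3.6 = 111, H = 340/1.2 = 283.
Ranked: E > H > A > F.

H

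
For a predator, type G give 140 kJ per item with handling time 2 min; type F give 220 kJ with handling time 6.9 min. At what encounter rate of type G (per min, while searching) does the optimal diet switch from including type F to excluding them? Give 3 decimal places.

0.418 per min

Drop type F once their profitability E₂/h₂ falls below the rate achievable on type G alone: E₂/h₂ = λE₁/(1 + λh₁).
Solve for λ: λE₁h₂ = E₂(1 + λh₁) → λ(E₁h₂ − E₂h₁) = E₂ → λ = E₂/(E₁h₂ − E₂h₁).
λ = 220/(140×6.9 − 220×2) = 220/526 = 0.4183 per min.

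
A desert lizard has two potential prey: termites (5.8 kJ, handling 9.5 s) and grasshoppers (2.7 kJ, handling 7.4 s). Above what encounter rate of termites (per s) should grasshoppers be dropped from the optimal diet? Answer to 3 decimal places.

0.156 per s

The zero-one rule: include grasshoppers iff E₂/h₂ > λE₁/(1+λh₁). Equality gives the switch point.
λE₁h₂ = E₂ + λE₂h₁ ⇒ λ = E₂/(E₁h₂ − E₂h₁) = 2.7/(42.92 − 25.65) = 0.1563 per s.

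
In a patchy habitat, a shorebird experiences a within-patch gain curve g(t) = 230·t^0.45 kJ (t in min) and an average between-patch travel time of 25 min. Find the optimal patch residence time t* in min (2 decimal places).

Optimal t* satisfies g'(t*) = g(t*)/(T + t*).
g'(t) = 0.45·230·t^-0.55. Setting 0.45·230·t^-0.55 = 230·t^0.45/(25+t) gives 0.45(25+t) = t, so 0.55·t = 0.45×25.
t* = 0.45×25/0.55 = 20.45 min.

20.45 min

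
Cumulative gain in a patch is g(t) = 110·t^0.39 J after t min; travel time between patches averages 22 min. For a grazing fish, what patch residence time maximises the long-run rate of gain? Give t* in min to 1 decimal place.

Optimal t* satisfies g'(t*) = g(t*)/(T + t*).
g'(t) = 0.39·110·t^-0.61. Setting 0.39·110·t^-0.61 = 110·t^0.39/(22+t) gives 0.39(22+t) = t, so 0.61·t = 0.39×22.
t* = 0.39×22/0.61 = 14.07 min.

14.1 min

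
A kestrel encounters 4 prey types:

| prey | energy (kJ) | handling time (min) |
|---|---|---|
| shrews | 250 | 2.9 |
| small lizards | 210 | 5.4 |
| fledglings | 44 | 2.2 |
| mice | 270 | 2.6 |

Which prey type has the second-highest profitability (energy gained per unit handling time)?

Profitability E/h (kJ/min): shrews = 250/2.9 = 86.2, small lizards = 210/5.4 = 38.9, fledglings = 44/2.2 = 20, mice = 270/2.6 = 104.
Ranked: mice > shrews > small lizards > fledglings.

shrews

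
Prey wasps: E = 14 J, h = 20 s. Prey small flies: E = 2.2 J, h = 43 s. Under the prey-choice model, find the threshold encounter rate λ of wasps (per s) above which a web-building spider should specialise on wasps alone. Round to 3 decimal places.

At the threshold, the rate on wasps alone equals the profitability of small flies: λ·14/(1 + λ·20) = 2.2/43 = 0.05116.
Rearranging, λ(14 − 0.05116×20) = 0.05116, so λ = 0.05116/12.98 = 0.003943 per s.

0.004 per s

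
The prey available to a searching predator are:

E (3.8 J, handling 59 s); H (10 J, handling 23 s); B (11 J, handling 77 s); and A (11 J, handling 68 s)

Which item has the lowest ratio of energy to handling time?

E

In descending order of E/h:
H: 10/23 = 0.435 J/s
A: 11/68 = 0.162 J/s
B: 11/77 = 0.143 J/s
E: 3.8/59 = 0.0644 J/s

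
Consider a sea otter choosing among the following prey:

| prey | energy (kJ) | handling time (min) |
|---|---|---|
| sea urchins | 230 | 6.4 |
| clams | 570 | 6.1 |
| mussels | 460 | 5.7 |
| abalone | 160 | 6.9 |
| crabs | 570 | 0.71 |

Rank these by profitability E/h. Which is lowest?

abalone

In descending order of E/h:
crabs: 570/0.71 = 803 kJ/min
clams: 570/6.1 = 93.4 kJ/min
mussels: 460/5.7 = 80.7 kJ/min
sea urchins: 230/6.4 = 35.9 kJ/min
abalone: 160/6.9 = 23.2 kJ/min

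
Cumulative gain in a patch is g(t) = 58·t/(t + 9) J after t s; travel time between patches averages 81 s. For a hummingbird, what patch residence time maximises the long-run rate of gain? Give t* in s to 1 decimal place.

Maximise g(t)/(T+t): set derivative to zero → g'(t)(T+t) = g(t).
g'(t) = 58·9/(t + 9)². Setting 58·9/(t+9)² = 58t/[(t+9)(81+t)] gives 9(81+t) = t(t+9), so t² = 9×81 = 729.
t* = √729 = 27 s.

27.0 s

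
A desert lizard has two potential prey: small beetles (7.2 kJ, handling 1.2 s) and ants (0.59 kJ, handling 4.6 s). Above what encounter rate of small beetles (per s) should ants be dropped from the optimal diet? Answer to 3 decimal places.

0.018 per s

The zero-one rule: include ants iff E₂/h₂ > λE₁/(1+λh₁). Equality gives the switch point.
λE₁h₂ = E₂ + λE₂h₁ ⇒ λ = E₂/(E₁h₂ − E₂h₁) = 0.59/(33.12 − 0.708) = 0.0182 per s.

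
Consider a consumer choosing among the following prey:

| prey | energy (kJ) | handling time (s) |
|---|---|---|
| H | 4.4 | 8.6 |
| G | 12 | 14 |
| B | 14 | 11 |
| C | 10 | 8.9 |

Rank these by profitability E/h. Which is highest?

B

In descending order of E/h:
B: 14/11 = 1.27 kJ/s
C: 10/8.9 = 1.12 kJ/s
G: 12/14 = 0.857 kJ/s
H: 4.4/8.6 = 0.512 kJ/s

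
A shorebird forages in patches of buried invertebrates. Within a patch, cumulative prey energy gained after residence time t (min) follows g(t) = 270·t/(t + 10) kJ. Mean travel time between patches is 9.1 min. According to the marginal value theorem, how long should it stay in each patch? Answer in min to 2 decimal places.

9.54 min

By the marginal value theorem, leave when the instantaneous gain rate g'(t) equals the habitat-wide average g(t)/(T + t).
g'(t) = 270·10/(t + 10)². Setting 270·10/(t+10)² = 270t/[(t+10)(9.1+t)] gives 10(9.1+t) = t(t+10), so t² = 10×9.1 = 91.
t* = √91 = 9.539 min.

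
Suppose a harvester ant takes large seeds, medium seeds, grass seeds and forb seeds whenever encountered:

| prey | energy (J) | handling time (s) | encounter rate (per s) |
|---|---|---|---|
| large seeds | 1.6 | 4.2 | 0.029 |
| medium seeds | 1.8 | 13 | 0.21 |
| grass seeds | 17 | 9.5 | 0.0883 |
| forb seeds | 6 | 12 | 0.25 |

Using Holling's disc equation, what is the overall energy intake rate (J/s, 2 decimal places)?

R = (0.029×1.6 + 0.21×1.8 + 0.0883×17 + 0.25×6) / (1 + 0.029×4.2 + 0.21×13 + 0.0883×9.5 + 0.25×12) = 3.425/7.691 = 0.4454 J/s.

0.45 J/s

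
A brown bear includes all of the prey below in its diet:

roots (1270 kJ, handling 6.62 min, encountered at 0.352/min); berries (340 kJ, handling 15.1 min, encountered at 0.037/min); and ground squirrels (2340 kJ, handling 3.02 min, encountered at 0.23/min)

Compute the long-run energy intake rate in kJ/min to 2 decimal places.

217.70 kJ/min

Energy encountered per unit search time: 0.352×1270 + 0.037×340 + 0.23×2340 = 997.8 kJ/min.
Handling time per unit search time: 0.352×6.62 + 0.037×15.1 + 0.23×3.02 = 3.584.
Rate = 997.8/(1 + 3.584) = 217.7 kJ/min.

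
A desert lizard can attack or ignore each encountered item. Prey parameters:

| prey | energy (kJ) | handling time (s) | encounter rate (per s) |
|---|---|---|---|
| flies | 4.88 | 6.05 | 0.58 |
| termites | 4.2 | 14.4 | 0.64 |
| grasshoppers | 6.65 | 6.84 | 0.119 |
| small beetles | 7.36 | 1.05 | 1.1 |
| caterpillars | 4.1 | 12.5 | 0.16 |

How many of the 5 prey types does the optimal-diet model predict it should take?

Profitabilities (E/h, kJ/s): small beetles 7.01, grasshoppers 0.972, flies 0.807, caterpillars 0.328, termites 0.292. Add prey in this order while the next type's profitability exceeds the intake rate on those already taken.
Rate on top 1: 3.757. grasshoppers: 0.972 < 3.757 → exclude; stop.
Optimal diet: small beetles — 1 of 5 types.

1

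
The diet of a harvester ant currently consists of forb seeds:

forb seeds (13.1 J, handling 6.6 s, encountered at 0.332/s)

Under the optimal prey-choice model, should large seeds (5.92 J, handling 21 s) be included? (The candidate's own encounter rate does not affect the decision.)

No

On forb seeds alone, R = ΣλE/(1+Σλh) = 4.349/3.191 = 1.363 J/s.
large seeds: E/h = 5.92/21 = 0.2819 J/s.
Since 0.2819 < R, time spent handling large seeds is better spent searching.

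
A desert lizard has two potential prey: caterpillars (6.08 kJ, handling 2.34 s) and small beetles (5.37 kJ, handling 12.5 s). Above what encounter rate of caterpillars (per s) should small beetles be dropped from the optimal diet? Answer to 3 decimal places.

At the threshold, the rate on caterpillars alone equals the profitability of small beetles: λ·6.08/(1 + λ·2.34) = 5.37/12.5 = 0.4296.
Rearranging, λ(6.08 − 0.4296×2.34) = 0.4296, so λ = 0.4296/5.075 = 0.08465 per s.

0.085 per s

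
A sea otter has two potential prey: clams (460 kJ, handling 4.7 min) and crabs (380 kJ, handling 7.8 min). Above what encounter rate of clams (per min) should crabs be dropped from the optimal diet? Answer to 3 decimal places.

The zero-one rule: include crabs iff E₂/h₂ > λE₁/(1+λh₁). Equality gives the switch point.
λE₁h₂ = E₂ + λE₂h₁ ⇒ λ = E₂/(E₁h₂ − E₂h₁) = 380/(3588 − 1786) = 0.2109 per min.

0.211 per min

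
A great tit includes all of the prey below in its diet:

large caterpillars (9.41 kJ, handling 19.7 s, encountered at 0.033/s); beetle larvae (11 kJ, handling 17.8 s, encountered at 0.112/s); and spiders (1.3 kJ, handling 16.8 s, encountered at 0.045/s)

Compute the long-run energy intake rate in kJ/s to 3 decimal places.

0.364 kJ/s

R = Σλ_iE_i / (1 + Σλ_ih_i)
Numerator: 0.033×9.41 + 0.112×11 + 0.045×1.3 = 1.601
Denominator: 1 + 0.033×19.7 + 0.112×17.8 + 0.045×16.8 = 4.4
R = 1.601/4.4 = 0.3639 kJ/s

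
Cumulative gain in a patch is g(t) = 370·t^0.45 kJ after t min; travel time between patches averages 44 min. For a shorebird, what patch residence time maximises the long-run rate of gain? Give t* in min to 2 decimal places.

Maximise g(t)/(T+t): set derivative to zero → g'(t)(T+t) = g(t).
g'(t) = 0.45·370·t^-0.55. Setting 0.45·370·t^-0.55 = 370·t^0.45/(44+t) gives 0.45(44+t) = t, so 0.55·t = 0.45×44.
t* = 0.45×44/0.55 = 36 min.

36.00 min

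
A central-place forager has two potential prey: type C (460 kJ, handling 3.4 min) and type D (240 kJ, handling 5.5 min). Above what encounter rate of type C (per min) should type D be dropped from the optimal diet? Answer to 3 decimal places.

At the threshold, the rate on type C alone equals the profitability of type D: λ·460/(1 + λ·3.4) = 240/5.5 = 43.64.
Rearranging, λ(460 − 43.64×3.4) = 43.64, so λ = 43.64/311.6 = 0.14 per min.

0.140 per min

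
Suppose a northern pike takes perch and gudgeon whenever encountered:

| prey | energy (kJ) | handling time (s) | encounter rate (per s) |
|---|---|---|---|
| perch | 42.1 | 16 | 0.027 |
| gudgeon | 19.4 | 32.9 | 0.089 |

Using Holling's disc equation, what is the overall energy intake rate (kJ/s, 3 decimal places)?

R = Σλ_iE_i / (1 + Σλ_ih_i)
Numerator: 0.027×42.1 + 0.089×19.4 = 2.863
Denominator: 1 + 0.027×16 + 0.089×32.9 = 4.36
R = 2.863/4.36 = 0.6567 kJ/s

0.657 kJ/s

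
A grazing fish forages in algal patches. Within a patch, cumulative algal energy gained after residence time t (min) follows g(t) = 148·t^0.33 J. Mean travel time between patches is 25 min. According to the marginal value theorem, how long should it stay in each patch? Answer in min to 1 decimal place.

Optimal t* satisfies g'(t*) = g(t*)/(T + t*).
g'(t) = 0.33·148·t^-0.67. Setting 0.33·148·t^-0.67 = 148·t^0.33/(25+t) gives 0.33(25+t) = t, so 0.67·t = 0.33×25.
t* = 0.33×25/0.67 = 12.31 min.

12.3 min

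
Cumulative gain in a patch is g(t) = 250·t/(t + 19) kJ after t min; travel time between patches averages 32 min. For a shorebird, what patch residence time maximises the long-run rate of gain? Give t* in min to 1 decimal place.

Optimal t* satisfies g'(t*) = g(t*)/(T + t*).
g'(t) = 250·19/(t + 19)². Setting 250·19/(t+19)² = 250t/[(t+19)(32+t)] gives 19(32+t) = t(t+19), so t² = 19×32 = 608.
t* = √608 = 24.66 min.

24.7 min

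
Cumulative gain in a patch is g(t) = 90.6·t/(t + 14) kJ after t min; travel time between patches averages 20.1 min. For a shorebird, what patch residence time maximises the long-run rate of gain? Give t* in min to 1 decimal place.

16.8 min

Maximise g(t)/(T+t): set derivative to zero → g'(t)(T+t) = g(t).
g'(t) = 90.6·14/(t + 14)². Setting 90.6·14/(t+14)² = 90.6t/[(t+14)(20.1+t)] gives 14(20.1+t) = t(t+14), so t² = 14×20.1 = 281.4.
t* = √281.4 = 16.77 min.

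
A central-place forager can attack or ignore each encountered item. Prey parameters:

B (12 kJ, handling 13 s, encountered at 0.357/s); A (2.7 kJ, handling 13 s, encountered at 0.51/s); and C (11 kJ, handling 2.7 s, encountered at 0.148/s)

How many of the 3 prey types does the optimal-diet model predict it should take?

Rank by E/h (kJ/s): C 4.07, B 0.923, A 0.208. Include each in turn until the next type's E/h falls below the running intake rate.
Rate on top 1: 1.163. B: 0.923 < 1.163 → exclude; stop.
Optimal diet: C — 1 of 3 types.

1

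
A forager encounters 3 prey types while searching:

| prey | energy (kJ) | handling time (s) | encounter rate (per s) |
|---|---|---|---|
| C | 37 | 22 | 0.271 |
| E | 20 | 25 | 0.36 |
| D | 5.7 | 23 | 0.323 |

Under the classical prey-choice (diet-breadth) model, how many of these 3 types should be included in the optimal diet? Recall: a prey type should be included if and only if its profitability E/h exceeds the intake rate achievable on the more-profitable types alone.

1

Rank by E/h (kJ/s): C 1.68, E 0.8, D 0.248. Include each in turn until the next type's E/h falls below the running intake rate.
Rate on top 1: 1.44. E: 0.8 < 1.44 → exclude; stop.
Optimal diet: C — 1 of 3 types.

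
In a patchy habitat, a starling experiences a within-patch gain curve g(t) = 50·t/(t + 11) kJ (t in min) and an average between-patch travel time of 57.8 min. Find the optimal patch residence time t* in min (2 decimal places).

Maximise g(t)/(T+t): set derivative to zero → g'(t)(T+t) = g(t).
g'(t) = 50·11/(t + 11)². Setting 50·11/(t+11)² = 50t/[(t+11)(57.8+t)] gives 11(57.8+t) = t(t+11), so t² = 11×57.8 = 635.8.
t* = √635.8 = 25.22 min.

25.22 min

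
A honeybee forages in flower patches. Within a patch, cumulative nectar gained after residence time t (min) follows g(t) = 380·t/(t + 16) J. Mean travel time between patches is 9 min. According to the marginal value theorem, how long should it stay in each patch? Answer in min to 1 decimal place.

12.0 min

By the marginal value theorem, leave when the instantaneous gain rate g'(t) equals the habitat-wide average g(t)/(T + t).
g'(t) = 380·16/(t + 16)². Setting 380·16/(t+16)² = 380t/[(t+16)(9+t)] gives 16(9+t) = t(t+16), so t² = 16×9 = 144.
t* = √144 = 12 min.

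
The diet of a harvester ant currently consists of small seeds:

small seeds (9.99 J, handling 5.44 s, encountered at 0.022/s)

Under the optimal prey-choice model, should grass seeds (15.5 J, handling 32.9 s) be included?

Yes

Intake rate on the current diet: R = (0.022×9.99) / (1 + 0.022×5.44) = 0.2198/1.12 = 0.1963 J/s.
Profitability of grass seeds: 15.5/32.9 = 0.4711 J/s.
Since 0.4711 > R, including grass seeds increases the long-run rate.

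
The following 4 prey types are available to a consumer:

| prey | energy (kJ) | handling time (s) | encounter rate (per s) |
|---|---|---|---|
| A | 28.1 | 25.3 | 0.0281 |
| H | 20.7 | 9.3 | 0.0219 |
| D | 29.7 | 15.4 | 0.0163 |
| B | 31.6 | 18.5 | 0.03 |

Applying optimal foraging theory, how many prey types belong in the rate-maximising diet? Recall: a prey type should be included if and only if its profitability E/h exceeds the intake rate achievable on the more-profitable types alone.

Rank by E/h (kJ/s): H 2.23, D 1.93, B 1.71, A 1.11. Include each in turn until the next type's E/h falls below the running intake rate.
Rate on top 1: 0.3766. D: 1.93 > 0.3766 → include.
Rate on top 2: 0.6444. B: 1.71 > 0.6444 → include.
Rate on top 3: 0.9382. A: 1.11 > 0.9382 → include.
Optimal diet: H, D, B, A — 4 of 4 types.

4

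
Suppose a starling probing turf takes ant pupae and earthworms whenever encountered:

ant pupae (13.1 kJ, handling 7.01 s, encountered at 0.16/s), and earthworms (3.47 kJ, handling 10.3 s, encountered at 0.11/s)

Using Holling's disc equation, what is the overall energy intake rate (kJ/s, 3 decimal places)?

0.761 kJ/s

Energy encountered per unit search time: 0.16×13.1 + 0.11×3.47 = 2.478 kJ/s.
Handling time per unit search time: 0.16×7.01 + 0.11×10.3 = 2.255.
Rate = 2.478/(1 + 2.255) = 0.7613 kJ/s.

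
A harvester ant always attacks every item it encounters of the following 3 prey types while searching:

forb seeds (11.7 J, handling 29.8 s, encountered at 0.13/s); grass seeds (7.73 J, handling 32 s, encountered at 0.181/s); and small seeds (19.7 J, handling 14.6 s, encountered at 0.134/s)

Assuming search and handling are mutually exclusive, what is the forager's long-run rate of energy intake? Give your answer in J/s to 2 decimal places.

0.44 J/s

Energy encountered per unit search time: 0.13×11.7 + 0.181×7.73 + 0.134×19.7 = 5.56 J/s.
Handling time per unit search time: 0.13×29.8 + 0.181×32 + 0.134×14.6 = 11.62.
Rate = 5.56/(1 + 11.62) = 0.4405 J/s.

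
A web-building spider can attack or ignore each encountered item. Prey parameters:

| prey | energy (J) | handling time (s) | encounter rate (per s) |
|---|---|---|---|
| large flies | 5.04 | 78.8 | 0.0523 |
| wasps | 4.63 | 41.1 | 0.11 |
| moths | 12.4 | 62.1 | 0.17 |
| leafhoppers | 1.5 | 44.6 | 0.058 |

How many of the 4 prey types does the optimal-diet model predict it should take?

1

E/h in descending order: moths 0.2, wasps 0.113, large flies 0.064, leafhoppers 0.0336 J/s. The optimal diet is the largest prefix of this list for which every included type satisfies E_i/h_i > R on the types above it.
Rate on top 1: 0.1824. wasps: 0.113 < 0.1824 → exclude; stop.
Optimal diet: moths — 1 of 4 types.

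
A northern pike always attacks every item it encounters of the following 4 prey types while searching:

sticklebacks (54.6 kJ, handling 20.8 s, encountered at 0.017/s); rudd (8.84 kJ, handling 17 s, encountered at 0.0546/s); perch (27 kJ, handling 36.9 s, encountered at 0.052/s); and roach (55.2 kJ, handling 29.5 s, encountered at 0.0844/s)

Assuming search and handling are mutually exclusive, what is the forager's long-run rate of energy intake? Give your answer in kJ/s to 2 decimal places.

1.12 kJ/s

Energy encountered per unit search time: 0.017×54.6 + 0.0546×8.84 + 0.052×27 + 0.0844×55.2 = 7.474 kJ/s.
Handling time per unit search time: 0.017×20.8 + 0.0546×17 + 0.052×36.9 + 0.0844×29.5 = 5.69.
Rate = 7.474/(1 + 5.69) = 1.117 kJ/s.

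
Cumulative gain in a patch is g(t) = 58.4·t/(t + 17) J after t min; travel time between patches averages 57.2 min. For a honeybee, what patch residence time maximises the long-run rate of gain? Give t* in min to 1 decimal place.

Optimal t* satisfies g'(t*) = g(t*)/(T + t*).
g'(t) = 58.4·17/(t + 17)². Setting 58.4·17/(t+17)² = 58.4t/[(t+17)(57.2+t)] gives 17(57.2+t) = t(t+17), so t² = 17×57.2 = 972.4.
t* = √972.4 = 31.18 min.

31.2 min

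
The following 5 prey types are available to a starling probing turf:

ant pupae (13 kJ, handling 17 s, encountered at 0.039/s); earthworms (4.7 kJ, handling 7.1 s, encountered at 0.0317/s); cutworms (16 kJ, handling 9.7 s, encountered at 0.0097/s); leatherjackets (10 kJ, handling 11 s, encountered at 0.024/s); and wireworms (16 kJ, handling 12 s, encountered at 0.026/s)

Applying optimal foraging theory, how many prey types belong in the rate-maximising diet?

Profitabilities (E/h, kJ/s): cutworms 1.65, wireworms 1.33, leatherjackets 0.909, ant pupae 0.765, earthworms 0.662. Add prey in this order while the next type's profitability exceeds the intake rate on those already taken.
Rate on top 1: 0.1419. wireworms: 1.33 > 0.1419 → include.
Rate on top 2: 0.4062. leatherjackets: 0.909 > 0.4062 → include.
Rate on top 3: 0.4857. ant pupae: 0.765 > 0.4857 → include.
Rate on top 4: 0.565. earthworms: 0.662 > 0.565 → include.
Optimal diet: cutworms, wireworms, leatherjackets, ant pupae, earthworms — 5 of 5 types.

5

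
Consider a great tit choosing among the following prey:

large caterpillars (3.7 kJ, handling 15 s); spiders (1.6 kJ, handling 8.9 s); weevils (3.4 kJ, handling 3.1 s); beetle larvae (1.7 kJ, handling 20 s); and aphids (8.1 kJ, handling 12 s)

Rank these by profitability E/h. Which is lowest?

beetle larvae

Profitability E/h (kJ/s): large caterpillars = 3.7/15 = 0.247, spiders = 1.6/8.9 = 0.18, weevils = 3.4/3.1 = 1.1, beetle larvae = 1.7/20 = 0.085, aphids = 8.1/12 = 0.675.
Ranked: weevils > aphids > large caterpillars > spiders > beetle larvae.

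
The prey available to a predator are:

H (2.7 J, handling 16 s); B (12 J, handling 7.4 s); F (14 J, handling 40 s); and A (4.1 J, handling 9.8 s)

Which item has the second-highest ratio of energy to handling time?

A

In descending order of E/h:
B: 12/7.4 = 1.62 J/s
A: 4.1/9.8 = 0.418 J/s
F: 14/40 = 0.35 J/s
H: 2.7/16 = 0.169 J/s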